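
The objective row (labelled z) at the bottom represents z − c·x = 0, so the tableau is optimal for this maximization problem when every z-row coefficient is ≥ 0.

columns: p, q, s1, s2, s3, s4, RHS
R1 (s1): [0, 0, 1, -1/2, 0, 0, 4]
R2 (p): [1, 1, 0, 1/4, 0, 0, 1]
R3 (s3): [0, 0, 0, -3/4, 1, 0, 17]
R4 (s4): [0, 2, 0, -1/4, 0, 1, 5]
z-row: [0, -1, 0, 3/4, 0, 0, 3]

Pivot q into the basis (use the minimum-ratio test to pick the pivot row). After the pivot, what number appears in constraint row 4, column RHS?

Ratio test on column q — row 1: entry 0 ≤ 0; row 2: 1/1 = 1; row 3: entry 0 ≤ 0; row 4: 5/2 = 5/2. Minimum is 1 at row 2 (p leaves); pivot element 1.
Divide row 2 by 1; eliminate column q from the other rows.
Row 4 update in column RHS: 5 − 2·1 = 3.

3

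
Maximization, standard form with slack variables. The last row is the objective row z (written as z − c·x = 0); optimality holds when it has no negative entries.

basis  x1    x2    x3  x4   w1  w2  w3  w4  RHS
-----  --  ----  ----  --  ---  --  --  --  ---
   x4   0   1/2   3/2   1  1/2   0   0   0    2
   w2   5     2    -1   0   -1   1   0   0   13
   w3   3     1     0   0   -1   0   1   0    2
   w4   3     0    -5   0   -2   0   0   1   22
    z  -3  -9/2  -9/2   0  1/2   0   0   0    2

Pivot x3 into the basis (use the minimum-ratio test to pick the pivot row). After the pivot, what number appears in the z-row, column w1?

Ratio test on column x3 — row 1: 2/(3/2) = 4/3; row 2: entry -1 ≤ 0; row 3: entry 0 ≤ 0; row 4: entry -5 ≤ 0. Minimum is 4/3 at row 1 (x4 leaves); pivot element 3/2.
Divide row 1 by 3/2; eliminate column x3 from the other rows.
z-row update in column w1: 1/2 − (-9/2)·(1/3) = 2.

2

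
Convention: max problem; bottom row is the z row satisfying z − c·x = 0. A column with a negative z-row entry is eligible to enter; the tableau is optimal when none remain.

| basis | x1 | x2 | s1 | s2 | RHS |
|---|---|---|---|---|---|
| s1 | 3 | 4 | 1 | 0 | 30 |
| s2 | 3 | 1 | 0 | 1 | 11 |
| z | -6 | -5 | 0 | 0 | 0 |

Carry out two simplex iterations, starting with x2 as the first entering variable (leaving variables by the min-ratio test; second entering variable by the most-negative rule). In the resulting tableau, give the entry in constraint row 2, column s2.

Ratio test on column x2 — row 1: 30/4 = 15/2; row 2: 11/1 = 11. Minimum is 15/2 at row 1 (s1 leaves); pivot element 4.
Divide row 1 by 4; eliminate column x2 from the other rows.
Second iteration: most negative z-row entry is -9/4 in column x1, so x1 enters.
Ratio test on column x1 — row 1: (15/2)/(3/4) = 10; row 2: (7/2)/(9/4) = 14/9. Minimum is 14/9 at row 2 (s2 leaves); pivot element 9/4.
Divide row 2 by 9/4; eliminate column x1 from the other rows.
After both pivots, the entry at constraint row 2, column s2 is 4/9.

4/9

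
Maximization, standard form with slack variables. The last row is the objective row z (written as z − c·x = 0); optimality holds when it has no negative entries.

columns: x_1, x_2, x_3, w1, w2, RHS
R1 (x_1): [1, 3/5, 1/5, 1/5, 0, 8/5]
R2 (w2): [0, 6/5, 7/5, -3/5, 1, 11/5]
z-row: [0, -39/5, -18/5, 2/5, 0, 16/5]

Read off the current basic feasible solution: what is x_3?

x_3 is not in the basis, so in the current basic feasible solution x_3 = 0.

0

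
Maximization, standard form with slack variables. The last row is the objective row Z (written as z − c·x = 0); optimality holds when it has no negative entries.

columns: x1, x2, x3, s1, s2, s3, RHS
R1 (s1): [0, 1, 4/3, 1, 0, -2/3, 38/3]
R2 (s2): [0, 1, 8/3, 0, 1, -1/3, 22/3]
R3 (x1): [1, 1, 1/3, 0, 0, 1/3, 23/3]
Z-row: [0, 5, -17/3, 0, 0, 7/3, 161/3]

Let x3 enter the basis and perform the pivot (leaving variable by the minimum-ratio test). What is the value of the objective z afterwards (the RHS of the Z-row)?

Ratio test on column x3 — row 1: (38/3)/(4/3) = 19/2; row 2: (22/3)/(8/3) = 11/4; row 3: (23/3)/(1/3) = 23. Minimum is 11/4 at row 2 (s2 leaves); pivot element 8/3.
Pivot on row 2; the Z-row RHS becomes 161/3 − (-17/3)·(11/4) = 277/4.

277/4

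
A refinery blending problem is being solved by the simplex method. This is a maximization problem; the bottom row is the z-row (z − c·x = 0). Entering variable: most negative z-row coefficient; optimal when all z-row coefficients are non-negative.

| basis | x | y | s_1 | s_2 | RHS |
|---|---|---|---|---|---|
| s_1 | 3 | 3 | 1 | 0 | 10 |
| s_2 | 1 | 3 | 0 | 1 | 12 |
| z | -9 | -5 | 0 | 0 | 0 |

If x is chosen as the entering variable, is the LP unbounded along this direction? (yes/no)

Column x has positive entries in row(s) 1, 2, so the ratio test bounds it — not unbounded.

no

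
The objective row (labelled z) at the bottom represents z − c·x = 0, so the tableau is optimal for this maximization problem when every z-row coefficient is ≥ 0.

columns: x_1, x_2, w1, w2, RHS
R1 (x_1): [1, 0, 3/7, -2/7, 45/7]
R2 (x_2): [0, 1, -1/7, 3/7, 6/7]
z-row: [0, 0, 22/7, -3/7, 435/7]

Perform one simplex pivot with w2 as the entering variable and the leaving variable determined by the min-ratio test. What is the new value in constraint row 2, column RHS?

Ratio test on column w2 — row 1: entry -2/7 ≤ 0; row 2: (6/7)/(3/7) = 2. Minimum is 2 at row 2 (x_2 leaves); pivot element 3/7.
Divide row 2 by 3/7; eliminate column w2 from the other rows.
In the new row 2, the RHS entry is the old entry divided by the pivot: (6/7)/(3/7) = 2.

2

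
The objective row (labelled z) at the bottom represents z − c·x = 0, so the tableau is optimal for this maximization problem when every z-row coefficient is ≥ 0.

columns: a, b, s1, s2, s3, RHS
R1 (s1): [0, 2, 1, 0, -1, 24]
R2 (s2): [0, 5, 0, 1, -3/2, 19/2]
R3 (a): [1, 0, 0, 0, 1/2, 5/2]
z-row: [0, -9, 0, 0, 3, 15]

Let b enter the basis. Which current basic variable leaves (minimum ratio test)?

Column b entries and ratios — s1: 24/2 = 12; s2: (19/2)/5 = 19/10; a: 0 ≤ 0, skip.
Smallest ratio is 19/10 in the row of s2, so s2 leaves.

s2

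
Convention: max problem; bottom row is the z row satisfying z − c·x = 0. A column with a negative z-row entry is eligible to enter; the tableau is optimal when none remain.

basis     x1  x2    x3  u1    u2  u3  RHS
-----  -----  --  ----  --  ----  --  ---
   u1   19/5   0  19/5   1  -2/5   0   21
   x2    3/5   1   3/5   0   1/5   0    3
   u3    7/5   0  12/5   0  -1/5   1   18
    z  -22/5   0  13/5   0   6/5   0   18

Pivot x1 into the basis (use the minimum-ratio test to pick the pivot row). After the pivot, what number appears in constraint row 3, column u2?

-2/3

Ratio test on column x1 — row 1: 21/(19/5) = 105/19; row 2: 3/(3/5) = 5; row 3: 18/(7/5) = 90/7. Minimum is 5 at row 2 (x2 leaves); pivot element 3/5.
Divide row 2 by 3/5; eliminate column x1 from the other rows.
Row 3 update in column u2: -1/5 − (7/5)·(1/3) = -2/3.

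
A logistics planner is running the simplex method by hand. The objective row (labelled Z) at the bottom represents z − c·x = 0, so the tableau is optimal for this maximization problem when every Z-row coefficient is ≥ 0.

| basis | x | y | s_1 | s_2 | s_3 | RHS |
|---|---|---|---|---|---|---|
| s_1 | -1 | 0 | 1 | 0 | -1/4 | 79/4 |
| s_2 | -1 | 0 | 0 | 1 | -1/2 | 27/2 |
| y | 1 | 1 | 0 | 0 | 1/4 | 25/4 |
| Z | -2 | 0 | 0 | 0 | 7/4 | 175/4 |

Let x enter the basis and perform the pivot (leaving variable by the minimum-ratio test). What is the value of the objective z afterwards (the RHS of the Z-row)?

Ratio test on column x — row 1: entry -1 ≤ 0; row 2: entry -1 ≤ 0; row 3: (25/4)/1 = 25/4. Minimum is 25/4 at row 3 (y leaves); pivot element 1.
Pivot on row 3; the Z-row RHS becomes 175/4 − (-2)·(25/4) = 225/4.

225/4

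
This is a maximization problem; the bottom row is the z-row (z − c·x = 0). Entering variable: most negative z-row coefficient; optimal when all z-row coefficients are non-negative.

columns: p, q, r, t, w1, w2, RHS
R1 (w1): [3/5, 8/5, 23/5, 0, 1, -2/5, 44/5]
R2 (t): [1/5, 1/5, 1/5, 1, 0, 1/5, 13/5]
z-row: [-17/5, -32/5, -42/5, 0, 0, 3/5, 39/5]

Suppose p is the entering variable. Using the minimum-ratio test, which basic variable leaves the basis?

Column p entries and ratios — w1: (44/5)/(3/5) = 44/3; t: (13/5)/(1/5) = 13.
Smallest ratio is 13 in the row of t, so t leaves.

t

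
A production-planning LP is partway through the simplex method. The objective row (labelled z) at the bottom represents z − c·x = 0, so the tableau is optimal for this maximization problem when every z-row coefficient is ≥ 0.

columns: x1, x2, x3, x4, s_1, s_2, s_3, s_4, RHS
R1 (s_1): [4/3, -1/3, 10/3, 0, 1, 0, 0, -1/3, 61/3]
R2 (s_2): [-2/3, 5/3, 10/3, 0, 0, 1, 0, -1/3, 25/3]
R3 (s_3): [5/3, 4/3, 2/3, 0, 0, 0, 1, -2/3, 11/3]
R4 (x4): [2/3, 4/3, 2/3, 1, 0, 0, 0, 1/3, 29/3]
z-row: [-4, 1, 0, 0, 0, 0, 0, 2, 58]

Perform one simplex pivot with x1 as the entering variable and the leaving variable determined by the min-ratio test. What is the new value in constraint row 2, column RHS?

49/5

Ratio test on column x1 — row 1: (61/3)/(4/3) = 61/4; row 2: entry -2/3 ≤ 0; row 3: (11/3)/(5/3) = 11/5; row 4: (29/3)/(2/3) = 29/2. Minimum is 11/5 at row 3 (s_3 leaves); pivot element 5/3.
Divide row 3 by 5/3; eliminate column x1 from the other rows.
Row 2 update in column RHS: 25/3 − (-2/3)·(11/5) = 49/5.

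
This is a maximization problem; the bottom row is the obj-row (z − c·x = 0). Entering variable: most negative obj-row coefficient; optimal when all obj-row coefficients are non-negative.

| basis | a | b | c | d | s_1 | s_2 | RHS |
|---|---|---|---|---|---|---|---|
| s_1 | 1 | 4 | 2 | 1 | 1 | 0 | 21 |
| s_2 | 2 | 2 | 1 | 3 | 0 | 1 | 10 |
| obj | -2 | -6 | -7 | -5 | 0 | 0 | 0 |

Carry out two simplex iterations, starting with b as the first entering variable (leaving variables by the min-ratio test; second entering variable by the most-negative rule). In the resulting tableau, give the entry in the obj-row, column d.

Ratio test on column b — row 1: 21/4 = 21/4; row 2: 10/2 = 5. Minimum is 5 at row 2 (s_2 leaves); pivot element 2.
Divide row 2 by 2; eliminate column b from the other rows.
Second iteration: most negative obj-row entry is -4 in column c, so c enters.
Ratio test on column c — row 1: entry 0 ≤ 0; row 2: 5/(1/2) = 10. Minimum is 10 at row 2 (b leaves); pivot element 1/2.
Divide row 2 by 1/2; eliminate column c from the other rows.
After both pivots, the entry at the obj-row, column d is 16.

16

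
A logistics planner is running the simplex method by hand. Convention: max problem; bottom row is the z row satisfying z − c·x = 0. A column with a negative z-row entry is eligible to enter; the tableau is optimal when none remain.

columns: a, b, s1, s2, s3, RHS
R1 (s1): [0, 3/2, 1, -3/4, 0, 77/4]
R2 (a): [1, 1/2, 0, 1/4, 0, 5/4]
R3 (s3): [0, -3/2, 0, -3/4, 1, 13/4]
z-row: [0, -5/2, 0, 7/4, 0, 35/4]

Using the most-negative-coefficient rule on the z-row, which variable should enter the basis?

Negative z-row entries: b: -5/2.
The most negative is -5/2 in column b, so b enters.

b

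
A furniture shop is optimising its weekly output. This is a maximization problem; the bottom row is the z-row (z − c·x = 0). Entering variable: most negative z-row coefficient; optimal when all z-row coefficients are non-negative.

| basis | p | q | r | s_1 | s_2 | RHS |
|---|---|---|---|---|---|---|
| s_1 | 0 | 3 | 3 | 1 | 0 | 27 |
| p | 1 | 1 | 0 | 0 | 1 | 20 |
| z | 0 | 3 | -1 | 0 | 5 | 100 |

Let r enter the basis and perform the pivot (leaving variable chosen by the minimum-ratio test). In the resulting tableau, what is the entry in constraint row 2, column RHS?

Ratio test on column r — row 1: 27/3 = 9; row 2: entry 0 ≤ 0. Minimum is 9 at row 1 (s_1 leaves); pivot element 3.
Divide row 1 by 3; eliminate column r from the other rows.
Row 2 update in column RHS: 20 − 0·9 = 20.

20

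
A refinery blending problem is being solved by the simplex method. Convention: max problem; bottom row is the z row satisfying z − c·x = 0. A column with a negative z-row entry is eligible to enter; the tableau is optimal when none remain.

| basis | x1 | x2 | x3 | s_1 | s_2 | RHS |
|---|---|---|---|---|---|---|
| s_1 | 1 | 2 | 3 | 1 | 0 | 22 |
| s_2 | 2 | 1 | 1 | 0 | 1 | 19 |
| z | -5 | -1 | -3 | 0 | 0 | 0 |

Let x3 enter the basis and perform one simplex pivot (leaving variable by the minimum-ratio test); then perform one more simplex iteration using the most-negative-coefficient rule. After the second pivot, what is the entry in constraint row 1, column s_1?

2/5

Ratio test on column x3 — row 1: 22/3 = 22/3; row 2: 19/1 = 19. Minimum is 22/3 at row 1 (s_1 leaves); pivot element 3.
Divide row 1 by 3; eliminate column x3 from the other rows.
Second iteration: most negative z-row entry is -4 in column x1, so x1 enters.
Ratio test on column x1 — row 1: (22/3)/(1/3) = 22; row 2: (35/3)/(5/3) = 7. Minimum is 7 at row 2 (s_2 leaves); pivot element 5/3.
Divide row 2 by 5/3; eliminate column x1 from the other rows.
After both pivots, the entry at constraint row 1, column s_1 is 2/5.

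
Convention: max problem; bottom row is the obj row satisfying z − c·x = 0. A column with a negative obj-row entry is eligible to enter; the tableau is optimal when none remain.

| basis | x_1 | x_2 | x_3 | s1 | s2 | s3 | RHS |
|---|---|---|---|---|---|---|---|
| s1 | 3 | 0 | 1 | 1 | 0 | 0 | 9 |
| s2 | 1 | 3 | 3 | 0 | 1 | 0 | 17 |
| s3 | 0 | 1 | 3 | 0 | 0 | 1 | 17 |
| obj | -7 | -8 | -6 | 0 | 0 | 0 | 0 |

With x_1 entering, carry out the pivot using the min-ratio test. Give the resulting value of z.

21

Ratio test on column x_1 — row 1: 9/3 = 3; row 2: 17/1 = 17; row 3: entry 0 ≤ 0. Minimum is 3 at row 1 (s1 leaves); pivot element 3.
Pivot on row 1; the obj-row RHS becomes 0 − (-7)·3 = 21.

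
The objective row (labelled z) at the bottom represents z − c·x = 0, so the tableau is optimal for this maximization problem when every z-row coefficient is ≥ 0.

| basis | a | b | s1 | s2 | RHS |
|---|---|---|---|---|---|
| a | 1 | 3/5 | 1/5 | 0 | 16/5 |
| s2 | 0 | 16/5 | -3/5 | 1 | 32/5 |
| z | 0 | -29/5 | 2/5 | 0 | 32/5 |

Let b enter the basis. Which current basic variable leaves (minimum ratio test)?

s2

Column b entries and ratios — a: (16/5)/(3/5) = 16/3; s2: (32/5)/(16/5) = 2.
Smallest ratio is 2 in the row of s2, so s2 leaves.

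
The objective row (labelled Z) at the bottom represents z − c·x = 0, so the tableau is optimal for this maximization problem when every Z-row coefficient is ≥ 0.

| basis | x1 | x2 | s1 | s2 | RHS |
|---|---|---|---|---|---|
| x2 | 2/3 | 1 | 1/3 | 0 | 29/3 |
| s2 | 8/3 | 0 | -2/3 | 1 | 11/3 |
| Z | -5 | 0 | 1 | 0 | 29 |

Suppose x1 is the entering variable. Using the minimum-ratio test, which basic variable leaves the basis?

Column x1 entries and ratios — x2: (29/3)/(2/3) = 29/2; s2: (11/3)/(8/3) = 11/8.
Smallest ratio is 11/8 in the row of s2, so s2 leaves.

s2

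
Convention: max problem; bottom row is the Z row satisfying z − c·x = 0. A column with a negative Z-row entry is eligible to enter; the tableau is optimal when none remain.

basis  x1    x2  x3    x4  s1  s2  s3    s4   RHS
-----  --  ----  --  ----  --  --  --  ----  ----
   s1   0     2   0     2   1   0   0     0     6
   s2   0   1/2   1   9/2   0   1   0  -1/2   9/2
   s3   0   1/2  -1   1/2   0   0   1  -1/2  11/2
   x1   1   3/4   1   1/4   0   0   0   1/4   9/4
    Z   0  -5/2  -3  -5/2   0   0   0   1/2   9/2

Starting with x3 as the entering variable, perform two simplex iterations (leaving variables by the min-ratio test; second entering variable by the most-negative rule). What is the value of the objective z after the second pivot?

Ratio test on column x3 — row 1: entry 0 ≤ 0; row 2: (9/2)/1 = 9/2; row 3: entry -1 ≤ 0; row 4: (9/4)/1 = 9/4. Minimum is 9/4 at row 4 (x1 leaves); pivot element 1.
Pivot on row 4; the Z-row RHS becomes 9/2 − (-3)·(9/4) = 45/4.
Next entering variable (most negative Z-row entry -7/4): x4.
Ratio test on column x4 — row 1: 6/2 = 3; row 2: (9/4)/(17/4) = 9/17; row 3: (31/4)/(3/4) = 31/3; row 4: (9/4)/(1/4) = 9. Minimum is 9/17 at row 2 (s2 leaves); pivot element 17/4.
After the second pivot the Z-row RHS is 45/4 − (-7/4)·(9/17) = 207/17.

207/17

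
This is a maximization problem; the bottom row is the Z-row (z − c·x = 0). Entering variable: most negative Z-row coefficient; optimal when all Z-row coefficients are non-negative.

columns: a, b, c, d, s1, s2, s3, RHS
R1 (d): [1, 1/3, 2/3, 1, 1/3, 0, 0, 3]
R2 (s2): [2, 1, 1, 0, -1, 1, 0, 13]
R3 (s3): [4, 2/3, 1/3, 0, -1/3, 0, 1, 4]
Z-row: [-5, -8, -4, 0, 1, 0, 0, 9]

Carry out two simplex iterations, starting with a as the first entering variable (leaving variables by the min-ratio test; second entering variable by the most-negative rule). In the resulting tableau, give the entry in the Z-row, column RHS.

57

Ratio test on column a — row 1: 3/1 = 3; row 2: 13/2 = 13/2; row 3: 4/4 = 1. Minimum is 1 at row 3 (s3 leaves); pivot element 4.
Divide row 3 by 4; eliminate column a from the other rows.
Second iteration: most negative Z-row entry is -43/6 in column b, so b enters.
Ratio test on column b — row 1: 2/(1/6) = 12; row 2: 11/(2/3) = 33/2; row 3: 1/(1/6) = 6. Minimum is 6 at row 3 (a leaves); pivot element 1/6.
Divide row 3 by 1/6; eliminate column b from the other rows.
After both pivots, the entry at the Z-row, column RHS is 57.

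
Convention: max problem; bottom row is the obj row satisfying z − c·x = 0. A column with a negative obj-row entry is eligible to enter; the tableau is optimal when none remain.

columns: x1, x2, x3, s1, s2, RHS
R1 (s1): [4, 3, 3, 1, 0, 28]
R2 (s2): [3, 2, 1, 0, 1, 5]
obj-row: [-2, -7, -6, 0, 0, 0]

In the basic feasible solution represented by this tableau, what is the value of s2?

s2 is basic (row 2); its value is the RHS of that row, 5.

5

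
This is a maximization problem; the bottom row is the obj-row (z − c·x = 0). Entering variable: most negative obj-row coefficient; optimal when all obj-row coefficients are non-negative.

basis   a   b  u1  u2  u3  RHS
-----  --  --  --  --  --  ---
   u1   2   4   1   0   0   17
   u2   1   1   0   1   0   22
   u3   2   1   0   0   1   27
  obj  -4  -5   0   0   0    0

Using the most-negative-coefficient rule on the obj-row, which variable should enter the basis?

b

Negative obj-row entries: a: -4, b: -5.
The most negative is -5 in column b, so b enters.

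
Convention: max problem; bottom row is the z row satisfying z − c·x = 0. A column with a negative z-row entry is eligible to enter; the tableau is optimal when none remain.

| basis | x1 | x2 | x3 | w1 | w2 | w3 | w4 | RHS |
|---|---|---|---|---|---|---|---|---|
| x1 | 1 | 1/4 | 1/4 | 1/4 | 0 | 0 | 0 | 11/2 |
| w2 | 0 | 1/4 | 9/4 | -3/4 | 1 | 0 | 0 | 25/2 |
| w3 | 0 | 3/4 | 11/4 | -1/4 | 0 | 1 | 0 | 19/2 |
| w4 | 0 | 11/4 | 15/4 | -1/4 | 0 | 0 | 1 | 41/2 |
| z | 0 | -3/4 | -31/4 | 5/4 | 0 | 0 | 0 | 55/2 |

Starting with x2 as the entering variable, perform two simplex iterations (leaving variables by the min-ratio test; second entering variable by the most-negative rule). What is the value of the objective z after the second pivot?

Ratio test on column x2 — row 1: (11/2)/(1/4) = 22; row 2: (25/2)/(1/4) = 50; row 3: (19/2)/(3/4) = 38/3; row 4: (41/2)/(11/4) = 82/11. Minimum is 82/11 at row 4 (w4 leaves); pivot element 11/4.
Pivot on row 4; the z-row RHS becomes 55/2 − (-3/4)·(82/11) = 364/11.
Next entering variable (most negative z-row entry -74/11): x3.
Ratio test on column x3 — row 1: entry -1/11 ≤ 0; row 2: (117/11)/(21/11) = 39/7; row 3: (43/11)/(19/11) = 43/19; row 4: (82/11)/(15/11) = 82/15. Minimum is 43/19 at row 3 (w3 leaves); pivot element 19/11.
After the second pivot the z-row RHS is 364/11 − (-74/11)·(43/19) = 918/19.

918/19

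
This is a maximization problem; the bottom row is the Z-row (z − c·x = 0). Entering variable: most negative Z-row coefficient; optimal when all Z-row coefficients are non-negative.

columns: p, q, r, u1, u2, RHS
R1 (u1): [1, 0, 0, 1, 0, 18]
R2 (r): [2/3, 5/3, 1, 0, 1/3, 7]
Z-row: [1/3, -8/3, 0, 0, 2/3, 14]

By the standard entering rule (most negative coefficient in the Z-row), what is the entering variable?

q

Negative Z-row entries: q: -8/3.
The most negative is -8/3 in column q, so q enters.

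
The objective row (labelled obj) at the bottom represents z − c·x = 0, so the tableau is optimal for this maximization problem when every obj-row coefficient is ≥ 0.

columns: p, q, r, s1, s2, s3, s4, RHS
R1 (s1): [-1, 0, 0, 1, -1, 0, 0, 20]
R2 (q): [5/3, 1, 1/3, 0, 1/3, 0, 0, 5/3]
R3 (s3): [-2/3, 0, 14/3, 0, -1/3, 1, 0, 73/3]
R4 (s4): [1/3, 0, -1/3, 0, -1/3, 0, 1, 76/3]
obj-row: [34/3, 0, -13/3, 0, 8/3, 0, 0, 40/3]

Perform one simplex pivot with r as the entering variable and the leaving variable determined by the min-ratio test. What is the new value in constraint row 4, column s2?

Ratio test on column r — row 1: entry 0 ≤ 0; row 2: (5/3)/(1/3) = 5; row 3: (73/3)/(14/3) = 73/14; row 4: entry -1/3 ≤ 0. Minimum is 5 at row 2 (q leaves); pivot element 1/3.
Divide row 2 by 1/3; eliminate column r from the other rows.
Row 4 update in column s2: -1/3 − (-1/3)·1 = 0.

0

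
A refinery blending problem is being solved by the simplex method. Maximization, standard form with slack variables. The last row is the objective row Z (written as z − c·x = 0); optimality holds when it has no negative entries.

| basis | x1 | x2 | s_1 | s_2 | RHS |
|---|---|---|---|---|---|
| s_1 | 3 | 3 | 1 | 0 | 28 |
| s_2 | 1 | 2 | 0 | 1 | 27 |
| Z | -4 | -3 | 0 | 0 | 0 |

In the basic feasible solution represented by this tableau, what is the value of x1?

x1 is not in the basis, so in the current basic feasible solution x1 = 0.

0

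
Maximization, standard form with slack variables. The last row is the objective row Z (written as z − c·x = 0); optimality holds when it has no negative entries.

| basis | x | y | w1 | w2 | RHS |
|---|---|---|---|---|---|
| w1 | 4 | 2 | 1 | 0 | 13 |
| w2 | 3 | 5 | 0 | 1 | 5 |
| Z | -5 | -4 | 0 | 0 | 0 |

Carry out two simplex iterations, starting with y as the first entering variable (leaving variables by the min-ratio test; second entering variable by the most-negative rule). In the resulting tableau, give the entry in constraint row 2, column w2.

1/3

Ratio test on column y — row 1: 13/2 = 13/2; row 2: 5/5 = 1. Minimum is 1 at row 2 (w2 leaves); pivot element 5.
Divide row 2 by 5; eliminate column y from the other rows.
Second iteration: most negative Z-row entry is -13/5 in column x, so x enters.
Ratio test on column x — row 1: 11/(14/5) = 55/14; row 2: 1/(3/5) = 5/3. Minimum is 5/3 at row 2 (y leaves); pivot element 3/5.
Divide row 2 by 3/5; eliminate column x from the other rows.
After both pivots, the entry at constraint row 2, column w2 is 1/3.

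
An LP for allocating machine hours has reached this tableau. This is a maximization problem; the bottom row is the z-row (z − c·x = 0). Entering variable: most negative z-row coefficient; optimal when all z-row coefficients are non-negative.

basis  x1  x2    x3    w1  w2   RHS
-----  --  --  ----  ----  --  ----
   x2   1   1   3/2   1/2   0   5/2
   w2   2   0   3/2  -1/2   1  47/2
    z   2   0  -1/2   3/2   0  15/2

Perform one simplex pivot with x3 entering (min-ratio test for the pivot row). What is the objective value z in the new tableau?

Ratio test on column x3 — row 1: (5/2)/(3/2) = 5/3; row 2: (47/2)/(3/2) = 47/3. Minimum is 5/3 at row 1 (x2 leaves); pivot element 3/2.
Pivot on row 1; the z-row RHS becomes 15/2 − (-1/2)·(5/3) = 25/3.

25/3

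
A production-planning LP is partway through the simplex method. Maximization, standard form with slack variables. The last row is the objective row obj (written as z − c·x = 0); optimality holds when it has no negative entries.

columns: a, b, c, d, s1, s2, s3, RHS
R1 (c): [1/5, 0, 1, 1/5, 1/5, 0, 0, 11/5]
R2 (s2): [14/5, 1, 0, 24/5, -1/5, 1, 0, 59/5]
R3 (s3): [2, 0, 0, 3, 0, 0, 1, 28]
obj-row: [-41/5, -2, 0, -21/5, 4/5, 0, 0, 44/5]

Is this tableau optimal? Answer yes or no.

The obj-row has a negative entry -41/5 in column a, so it is not optimal.

no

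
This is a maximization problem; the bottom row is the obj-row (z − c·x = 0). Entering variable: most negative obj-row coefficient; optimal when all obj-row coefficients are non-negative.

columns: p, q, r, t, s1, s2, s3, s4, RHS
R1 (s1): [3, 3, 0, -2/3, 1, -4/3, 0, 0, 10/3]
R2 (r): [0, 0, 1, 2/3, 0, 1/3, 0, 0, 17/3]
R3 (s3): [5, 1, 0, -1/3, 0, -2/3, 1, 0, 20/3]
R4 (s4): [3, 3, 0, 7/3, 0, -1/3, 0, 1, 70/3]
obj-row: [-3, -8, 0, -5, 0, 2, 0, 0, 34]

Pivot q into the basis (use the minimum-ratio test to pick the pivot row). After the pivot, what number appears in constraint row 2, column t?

2/3

Ratio test on column q — row 1: (10/3)/3 = 10/9; row 2: entry 0 ≤ 0; row 3: (20/3)/1 = 20/3; row 4: (70/3)/3 = 70/9. Minimum is 10/9 at row 1 (s1 leaves); pivot element 3.
Divide row 1 by 3; eliminate column q from the other rows.
Row 2 update in column t: 2/3 − 0·(-2/9) = 2/3.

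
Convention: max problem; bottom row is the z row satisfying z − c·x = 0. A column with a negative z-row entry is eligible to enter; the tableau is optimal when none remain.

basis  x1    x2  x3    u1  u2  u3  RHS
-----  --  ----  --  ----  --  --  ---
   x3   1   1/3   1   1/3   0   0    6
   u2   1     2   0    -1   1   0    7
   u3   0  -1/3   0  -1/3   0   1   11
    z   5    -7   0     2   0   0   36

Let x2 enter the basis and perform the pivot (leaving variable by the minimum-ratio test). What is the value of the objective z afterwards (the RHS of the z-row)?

121/2

Ratio test on column x2 — row 1: 6/(1/3) = 18; row 2: 7/2 = 7/2; row 3: entry -1/3 ≤ 0. Minimum is 7/2 at row 2 (u2 leaves); pivot element 2.
Pivot on row 2; the z-row RHS becomes 36 − (-7)·(7/2) = 121/2.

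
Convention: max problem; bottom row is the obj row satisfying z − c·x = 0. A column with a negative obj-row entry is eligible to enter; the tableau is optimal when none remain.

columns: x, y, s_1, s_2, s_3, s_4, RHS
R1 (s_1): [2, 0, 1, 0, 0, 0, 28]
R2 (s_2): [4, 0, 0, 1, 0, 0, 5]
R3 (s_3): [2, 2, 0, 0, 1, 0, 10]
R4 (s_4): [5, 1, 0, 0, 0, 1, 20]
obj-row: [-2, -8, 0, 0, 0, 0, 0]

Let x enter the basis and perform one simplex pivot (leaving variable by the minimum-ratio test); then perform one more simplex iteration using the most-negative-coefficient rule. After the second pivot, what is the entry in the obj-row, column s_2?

-3/2

Ratio test on column x — row 1: 28/2 = 14; row 2: 5/4 = 5/4; row 3: 10/2 = 5; row 4: 20/5 = 4. Minimum is 5/4 at row 2 (s_2 leaves); pivot element 4.
Divide row 2 by 4; eliminate column x from the other rows.
Second iteration: most negative obj-row entry is -8 in column y, so y enters.
Ratio test on column y — row 1: entry 0 ≤ 0; row 2: entry 0 ≤ 0; row 3: (15/2)/2 = 15/4; row 4: (55/4)/1 = 55/4. Minimum is 15/4 at row 3 (s_3 leaves); pivot element 2.
Divide row 3 by 2; eliminate column y from the other rows.
After both pivots, the entry at the obj-row, column s_2 is -3/2.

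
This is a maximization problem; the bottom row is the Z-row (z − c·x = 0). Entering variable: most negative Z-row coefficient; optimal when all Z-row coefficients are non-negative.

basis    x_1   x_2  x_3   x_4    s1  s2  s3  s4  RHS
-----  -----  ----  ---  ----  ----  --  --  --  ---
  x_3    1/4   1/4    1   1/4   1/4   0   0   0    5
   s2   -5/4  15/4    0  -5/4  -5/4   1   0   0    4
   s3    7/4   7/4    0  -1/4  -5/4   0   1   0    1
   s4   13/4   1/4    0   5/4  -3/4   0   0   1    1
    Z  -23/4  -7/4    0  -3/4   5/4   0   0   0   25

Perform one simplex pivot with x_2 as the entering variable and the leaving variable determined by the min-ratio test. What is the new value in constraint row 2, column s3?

-15/7

Ratio test on column x_2 — row 1: 5/(1/4) = 20; row 2: 4/(15/4) = 16/15; row 3: 1/(7/4) = 4/7; row 4: 1/(1/4) = 4. Minimum is 4/7 at row 3 (s3 leaves); pivot element 7/4.
Divide row 3 by 7/4; eliminate column x_2 from the other rows.
Row 2 update in column s3: 0 − (15/4)·(4/7) = -15/7.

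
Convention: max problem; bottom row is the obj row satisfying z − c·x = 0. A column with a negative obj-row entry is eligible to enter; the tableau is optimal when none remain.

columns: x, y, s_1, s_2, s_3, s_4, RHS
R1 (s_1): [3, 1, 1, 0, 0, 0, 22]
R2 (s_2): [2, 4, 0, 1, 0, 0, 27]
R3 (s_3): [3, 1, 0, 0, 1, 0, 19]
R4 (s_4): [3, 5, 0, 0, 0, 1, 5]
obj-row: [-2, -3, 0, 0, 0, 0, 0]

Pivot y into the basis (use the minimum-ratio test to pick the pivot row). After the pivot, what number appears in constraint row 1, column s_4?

-1/5

Ratio test on column y — row 1: 22/1 = 22; row 2: 27/4 = 27/4; row 3: 19/1 = 19; row 4: 5/5 = 1. Minimum is 1 at row 4 (s_4 leaves); pivot element 5.
Divide row 4 by 5; eliminate column y from the other rows.
Row 1 update in column s_4: 0 − 1·(1/5) = -1/5.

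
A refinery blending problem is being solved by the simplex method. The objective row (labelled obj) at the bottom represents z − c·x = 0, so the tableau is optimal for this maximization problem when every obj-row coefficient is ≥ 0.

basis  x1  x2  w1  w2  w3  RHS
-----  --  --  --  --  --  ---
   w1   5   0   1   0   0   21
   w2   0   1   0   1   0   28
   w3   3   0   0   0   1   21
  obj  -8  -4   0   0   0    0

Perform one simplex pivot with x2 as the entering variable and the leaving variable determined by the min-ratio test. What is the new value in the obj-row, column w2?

Ratio test on column x2 — row 1: entry 0 ≤ 0; row 2: 28/1 = 28; row 3: entry 0 ≤ 0. Minimum is 28 at row 2 (w2 leaves); pivot element 1.
Divide row 2 by 1; eliminate column x2 from the other rows.
obj-row update in column w2: 0 − (-4)·1 = 4.

4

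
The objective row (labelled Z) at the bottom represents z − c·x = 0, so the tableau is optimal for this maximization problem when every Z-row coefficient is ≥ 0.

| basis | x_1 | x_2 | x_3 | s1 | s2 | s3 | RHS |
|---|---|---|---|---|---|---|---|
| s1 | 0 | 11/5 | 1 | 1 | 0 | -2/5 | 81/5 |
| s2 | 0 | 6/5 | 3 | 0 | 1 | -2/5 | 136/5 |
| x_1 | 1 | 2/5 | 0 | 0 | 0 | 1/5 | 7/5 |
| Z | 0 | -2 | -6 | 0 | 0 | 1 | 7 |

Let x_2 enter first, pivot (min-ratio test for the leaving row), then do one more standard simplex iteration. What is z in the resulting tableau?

Ratio test on column x_2 — row 1: (81/5)/(11/5) = 81/11; row 2: (136/5)/(6/5) = 68/3; row 3: (7/5)/(2/5) = 7/2. Minimum is 7/2 at row 3 (x_1 leaves); pivot element 2/5.
Pivot on row 3; the Z-row RHS becomes 7 − (-2)·(7/2) = 14.
Next entering variable (most negative Z-row entry -6): x_3.
Ratio test on column x_3 — row 1: (17/2)/1 = 17/2; row 2: 23/3 = 23/3; row 3: entry 0 ≤ 0. Minimum is 23/3 at row 2 (s2 leaves); pivot element 3.
After the second pivot the Z-row RHS is 14 − (-6)·(23/3) = 60.

60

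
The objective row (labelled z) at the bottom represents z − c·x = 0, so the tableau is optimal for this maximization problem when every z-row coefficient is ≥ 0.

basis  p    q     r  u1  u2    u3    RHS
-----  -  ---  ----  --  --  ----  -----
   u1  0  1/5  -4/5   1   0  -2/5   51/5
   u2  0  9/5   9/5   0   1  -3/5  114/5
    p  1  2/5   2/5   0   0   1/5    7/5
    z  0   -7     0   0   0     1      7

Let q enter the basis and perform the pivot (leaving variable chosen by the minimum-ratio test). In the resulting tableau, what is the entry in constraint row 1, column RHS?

19/2

Ratio test on column q — row 1: (51/5)/(1/5) = 51; row 2: (114/5)/(9/5) = 38/3; row 3: (7/5)/(2/5) = 7/2. Minimum is 7/2 at row 3 (p leaves); pivot element 2/5.
Divide row 3 by 2/5; eliminate column q from the other rows.
Row 1 update in column RHS: 51/5 − (1/5)·(7/2) = 19/2.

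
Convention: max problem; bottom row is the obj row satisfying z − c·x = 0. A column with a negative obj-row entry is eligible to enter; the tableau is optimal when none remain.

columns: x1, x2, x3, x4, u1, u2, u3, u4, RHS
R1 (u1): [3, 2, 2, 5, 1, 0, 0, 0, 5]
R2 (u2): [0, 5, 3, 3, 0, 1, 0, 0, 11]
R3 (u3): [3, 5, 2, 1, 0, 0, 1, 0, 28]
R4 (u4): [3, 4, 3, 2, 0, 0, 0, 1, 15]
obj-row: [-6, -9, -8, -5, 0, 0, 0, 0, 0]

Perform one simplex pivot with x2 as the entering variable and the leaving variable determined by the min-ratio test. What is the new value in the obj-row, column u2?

Ratio test on column x2 — row 1: 5/2 = 5/2; row 2: 11/5 = 11/5; row 3: 28/5 = 28/5; row 4: 15/4 = 15/4. Minimum is 11/5 at row 2 (u2 leaves); pivot element 5.
Divide row 2 by 5; eliminate column x2 from the other rows.
obj-row update in column u2: 0 − (-9)·(1/5) = 9/5.

9/5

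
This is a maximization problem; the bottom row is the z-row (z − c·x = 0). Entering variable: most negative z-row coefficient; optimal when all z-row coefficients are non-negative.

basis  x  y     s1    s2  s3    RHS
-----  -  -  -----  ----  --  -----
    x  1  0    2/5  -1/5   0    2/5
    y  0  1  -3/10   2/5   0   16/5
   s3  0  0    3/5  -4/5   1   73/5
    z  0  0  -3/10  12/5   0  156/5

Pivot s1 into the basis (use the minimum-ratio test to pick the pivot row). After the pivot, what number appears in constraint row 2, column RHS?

Ratio test on column s1 — row 1: (2/5)/(2/5) = 1; row 2: entry -3/10 ≤ 0; row 3: (73/5)/(3/5) = 73/3. Minimum is 1 at row 1 (x leaves); pivot element 2/5.
Divide row 1 by 2/5; eliminate column s1 from the other rows.
Row 2 update in column RHS: 16/5 − (-3/10)·1 = 7/2.

7/2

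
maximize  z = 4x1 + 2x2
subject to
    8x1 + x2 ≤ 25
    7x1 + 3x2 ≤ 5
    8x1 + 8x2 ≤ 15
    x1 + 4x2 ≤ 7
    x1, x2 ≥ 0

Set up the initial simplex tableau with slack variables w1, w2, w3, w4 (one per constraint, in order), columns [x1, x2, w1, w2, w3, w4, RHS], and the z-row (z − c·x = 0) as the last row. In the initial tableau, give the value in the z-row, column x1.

The z-row carries the negated objective coefficients: the x1 entry is -4.

-4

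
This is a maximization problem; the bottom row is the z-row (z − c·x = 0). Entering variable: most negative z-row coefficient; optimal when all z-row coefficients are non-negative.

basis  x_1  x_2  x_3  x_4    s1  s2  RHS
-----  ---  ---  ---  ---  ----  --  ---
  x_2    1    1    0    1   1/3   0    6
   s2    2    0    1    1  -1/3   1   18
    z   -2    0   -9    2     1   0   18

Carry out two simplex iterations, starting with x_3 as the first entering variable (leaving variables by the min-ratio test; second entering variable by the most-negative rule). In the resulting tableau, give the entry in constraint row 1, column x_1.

3

Ratio test on column x_3 — row 1: entry 0 ≤ 0; row 2: 18/1 = 18. Minimum is 18 at row 2 (s2 leaves); pivot element 1.
Divide row 2 by 1; eliminate column x_3 from the other rows.
Second iteration: most negative z-row entry is -2 in column s1, so s1 enters.
Ratio test on column s1 — row 1: 6/(1/3) = 18; row 2: entry -1/3 ≤ 0. Minimum is 18 at row 1 (x_2 leaves); pivot element 1/3.
Divide row 1 by 1/3; eliminate column s1 from the other rows.
After both pivots, the entry at constraint row 1, column x_1 is 3.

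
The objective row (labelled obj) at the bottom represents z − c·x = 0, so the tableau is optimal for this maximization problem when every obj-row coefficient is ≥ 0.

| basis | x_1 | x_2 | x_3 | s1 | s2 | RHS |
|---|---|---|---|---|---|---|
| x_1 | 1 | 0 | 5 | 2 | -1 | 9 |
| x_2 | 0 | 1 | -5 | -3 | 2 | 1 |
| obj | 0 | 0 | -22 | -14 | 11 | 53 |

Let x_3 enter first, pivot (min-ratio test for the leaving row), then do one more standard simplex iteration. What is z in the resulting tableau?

116

Ratio test on column x_3 — row 1: 9/5 = 9/5; row 2: entry -5 ≤ 0. Minimum is 9/5 at row 1 (x_1 leaves); pivot element 5.
Pivot on row 1; the obj-row RHS becomes 53 − (-22)·(9/5) = 463/5.
Next entering variable (most negative obj-row entry -26/5): s1.
Ratio test on column s1 — row 1: (9/5)/(2/5) = 9/2; row 2: entry -1 ≤ 0. Minimum is 9/2 at row 1 (x_3 leaves); pivot element 2/5.
After the second pivot the obj-row RHS is 463/5 − (-26/5)·(9/2) = 116.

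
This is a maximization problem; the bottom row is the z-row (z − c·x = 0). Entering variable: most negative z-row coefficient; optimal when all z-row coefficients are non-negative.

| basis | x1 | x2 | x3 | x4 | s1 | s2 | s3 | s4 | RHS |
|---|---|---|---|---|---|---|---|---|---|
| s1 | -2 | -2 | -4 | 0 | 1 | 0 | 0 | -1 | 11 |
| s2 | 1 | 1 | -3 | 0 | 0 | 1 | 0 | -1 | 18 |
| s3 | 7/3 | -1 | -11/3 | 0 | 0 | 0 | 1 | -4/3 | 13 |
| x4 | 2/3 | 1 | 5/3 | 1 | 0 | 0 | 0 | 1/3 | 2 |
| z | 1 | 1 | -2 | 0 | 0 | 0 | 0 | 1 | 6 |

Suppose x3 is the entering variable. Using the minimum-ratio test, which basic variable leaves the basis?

x4

Column x3 entries and ratios — s1: -4 ≤ 0, skip; s2: -3 ≤ 0, skip; s3: -11/3 ≤ 0, skip; x4: 2/(5/3) = 6/5.
Smallest ratio is 6/5 in the row of x4, so x4 leaves.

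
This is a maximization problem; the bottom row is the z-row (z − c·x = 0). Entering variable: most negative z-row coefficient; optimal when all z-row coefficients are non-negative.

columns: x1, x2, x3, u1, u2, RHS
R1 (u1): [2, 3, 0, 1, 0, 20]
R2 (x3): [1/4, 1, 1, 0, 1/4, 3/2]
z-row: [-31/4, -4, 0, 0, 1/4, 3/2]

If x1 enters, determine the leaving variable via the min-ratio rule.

x3

Column x1 entries and ratios — u1: 20/2 = 10; x3: (3/2)/(1/4) = 6.
Smallest ratio is 6 in the row of x3, so x3 leaves.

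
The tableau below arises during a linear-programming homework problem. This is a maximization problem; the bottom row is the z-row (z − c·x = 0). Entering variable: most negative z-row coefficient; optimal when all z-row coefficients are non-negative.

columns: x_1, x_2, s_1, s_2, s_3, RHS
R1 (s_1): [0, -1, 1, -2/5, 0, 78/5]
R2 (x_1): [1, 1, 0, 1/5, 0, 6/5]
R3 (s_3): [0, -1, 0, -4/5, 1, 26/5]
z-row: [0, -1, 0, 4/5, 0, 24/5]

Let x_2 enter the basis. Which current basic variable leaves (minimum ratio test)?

x_1

Column x_2 entries and ratios — s_1: -1 ≤ 0, skip; x_1: (6/5)/1 = 6/5; s_3: -1 ≤ 0, skip.
Smallest ratio is 6/5 in the row of x_1, so x_1 leaves.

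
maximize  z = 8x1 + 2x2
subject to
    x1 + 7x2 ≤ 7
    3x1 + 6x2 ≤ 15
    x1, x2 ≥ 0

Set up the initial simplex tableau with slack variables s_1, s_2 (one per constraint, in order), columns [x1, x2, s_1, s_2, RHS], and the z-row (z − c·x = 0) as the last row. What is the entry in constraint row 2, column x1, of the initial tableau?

3

Constraint 2 has coefficient 3 on x1.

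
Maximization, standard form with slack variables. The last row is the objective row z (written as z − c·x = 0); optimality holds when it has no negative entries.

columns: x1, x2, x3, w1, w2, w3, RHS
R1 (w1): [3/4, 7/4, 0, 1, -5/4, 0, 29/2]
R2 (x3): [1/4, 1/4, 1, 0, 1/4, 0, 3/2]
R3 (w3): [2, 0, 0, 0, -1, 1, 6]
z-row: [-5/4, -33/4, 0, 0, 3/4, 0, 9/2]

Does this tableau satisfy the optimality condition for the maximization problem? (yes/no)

no

The z-row has a negative entry -33/4 in column x2, so it is not optimal.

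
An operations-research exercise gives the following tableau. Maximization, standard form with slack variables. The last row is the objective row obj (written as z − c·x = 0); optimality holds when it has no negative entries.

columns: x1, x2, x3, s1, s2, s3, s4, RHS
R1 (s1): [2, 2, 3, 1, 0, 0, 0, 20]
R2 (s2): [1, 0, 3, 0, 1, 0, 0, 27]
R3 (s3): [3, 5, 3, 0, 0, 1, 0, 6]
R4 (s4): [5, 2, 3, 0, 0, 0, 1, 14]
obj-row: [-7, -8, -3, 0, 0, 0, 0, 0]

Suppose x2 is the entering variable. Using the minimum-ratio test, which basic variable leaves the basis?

Column x2 entries and ratios — s1: 20/2 = 10; s2: 0 ≤ 0, skip; s3: 6/5 = 6/5; s4: 14/2 = 7.
Smallest ratio is 6/5 in the row of s3, so s3 leaves.

s3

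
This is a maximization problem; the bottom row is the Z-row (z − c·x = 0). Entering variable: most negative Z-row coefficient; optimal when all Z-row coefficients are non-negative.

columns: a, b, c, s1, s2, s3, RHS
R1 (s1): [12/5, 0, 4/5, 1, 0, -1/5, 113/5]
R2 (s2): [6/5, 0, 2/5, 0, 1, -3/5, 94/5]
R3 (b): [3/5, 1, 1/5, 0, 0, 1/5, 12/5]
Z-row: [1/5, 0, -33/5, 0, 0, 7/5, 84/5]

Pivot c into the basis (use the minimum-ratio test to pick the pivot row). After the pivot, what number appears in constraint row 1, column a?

Ratio test on column c — row 1: (113/5)/(4/5) = 113/4; row 2: (94/5)/(2/5) = 47; row 3: (12/5)/(1/5) = 12. Minimum is 12 at row 3 (b leaves); pivot element 1/5.
Divide row 3 by 1/5; eliminate column c from the other rows.
Row 1 update in column a: 12/5 − (4/5)·3 = 0.

0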